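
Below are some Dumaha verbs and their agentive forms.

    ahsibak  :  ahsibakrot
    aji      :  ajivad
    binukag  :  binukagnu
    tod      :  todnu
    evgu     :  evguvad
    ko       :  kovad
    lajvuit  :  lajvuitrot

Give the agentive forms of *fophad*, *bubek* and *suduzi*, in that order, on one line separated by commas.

The suffix is conditioned by the final sound: -rot when the stem ends in a voiceless consonant (*ahsibak*, *lajvuit*); -nu when the stem ends in a voiced consonant (*binukag*, *tod*); -vad when the stem ends in a vowel (*aji*, *evgu*, *ko*).
Since the final sound of *fophad* is /d/ (a voiced consonant), it takes -nu, giving *fophadnu*.
Since the final sound of *bubek* is /k/ (a voiceless consonant), it takes -rot, giving *bubekrot*.
*suduzi*: final sound = /i/, a vowel → -vad → *suduzivad*.

fophadnu, bubekrot, suduzivad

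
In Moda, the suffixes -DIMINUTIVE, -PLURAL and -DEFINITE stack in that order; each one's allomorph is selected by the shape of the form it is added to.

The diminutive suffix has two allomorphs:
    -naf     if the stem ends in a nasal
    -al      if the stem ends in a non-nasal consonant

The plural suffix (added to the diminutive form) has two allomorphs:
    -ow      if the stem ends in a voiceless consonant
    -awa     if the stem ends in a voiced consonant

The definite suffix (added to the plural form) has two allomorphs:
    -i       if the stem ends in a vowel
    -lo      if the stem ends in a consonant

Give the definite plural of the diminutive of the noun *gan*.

gannafowlo

*gan* — final consonant /n/ (a nasal) → -naf → *gannaf*.
The diminutive form *gannaf* — final consonant /f/ (voiceless) → -ow → *gannafow*.
Since the final sound of the plural form *gannafow* is /w/ (a consonant), it takes -lo, giving *gannafowlo*.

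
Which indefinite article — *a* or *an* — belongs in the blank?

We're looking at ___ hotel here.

The indefinite article is chosen by the initial *sound* of the following word, not its spelling.
*hotel* begins with the sound /h/ (h is pronounced) — a consonant sound.
So the article is *a*: We're looking at a hotel here.

a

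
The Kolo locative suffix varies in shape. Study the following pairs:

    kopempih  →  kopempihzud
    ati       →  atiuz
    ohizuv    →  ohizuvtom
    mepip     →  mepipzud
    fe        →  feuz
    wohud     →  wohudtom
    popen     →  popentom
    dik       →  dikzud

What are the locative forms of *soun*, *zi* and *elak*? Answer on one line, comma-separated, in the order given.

sountom, ziuz, elakzud

The suffix is conditioned by the final sound: -zud when the stem ends in a voiceless consonant (*kopempih*, *mepip*, *dik*); -tom when the stem ends in a voiced consonant (*ohizuv*, *wohud*, *popen*); -uz when the stem ends in a vowel (*ati*, *fe*).
Since the final sound of *soun* is /n/ (a voiced consonant), it takes -tom, giving *sountom*.
*zi* — final sound /i/ (a vowel) → -uz → *ziuz*.
The final sound of *elak* is /k/, which is a voiceless consonant, so the suffix is -zud, giving *elakzud*.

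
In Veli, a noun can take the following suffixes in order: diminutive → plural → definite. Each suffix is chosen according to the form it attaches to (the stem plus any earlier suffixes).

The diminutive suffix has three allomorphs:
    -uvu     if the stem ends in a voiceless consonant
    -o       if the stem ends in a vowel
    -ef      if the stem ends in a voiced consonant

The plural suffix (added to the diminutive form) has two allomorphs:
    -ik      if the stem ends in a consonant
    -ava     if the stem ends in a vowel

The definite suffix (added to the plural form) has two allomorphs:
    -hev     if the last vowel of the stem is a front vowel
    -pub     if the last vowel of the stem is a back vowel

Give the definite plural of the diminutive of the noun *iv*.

The final sound of *iv* is /v/, which is a voiced consonant, so the diminutive suffix is -ef, giving *ivef*.
Since the final sound of the diminutive form *ivef* is /f/ (a consonant), it takes -ik, giving *ivefik*.
Since the last vowel of the plural form *ivefik* is /i/ (a front vowel), it takes -hev, giving *ivefikhev*.

ivefikhev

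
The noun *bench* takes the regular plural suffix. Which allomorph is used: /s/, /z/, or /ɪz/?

The stem *bench* ends in a sibilant (/s, z, ʃ, ʒ, tʃ, dʒ/).
The plural suffix surfaces as /ɪz/ after sibilants, /s/ after other voiceless consonants, and /z/ after other voiced sounds.
So the plural -s on *bench* is pronounced /ɪz/.

/ɪz/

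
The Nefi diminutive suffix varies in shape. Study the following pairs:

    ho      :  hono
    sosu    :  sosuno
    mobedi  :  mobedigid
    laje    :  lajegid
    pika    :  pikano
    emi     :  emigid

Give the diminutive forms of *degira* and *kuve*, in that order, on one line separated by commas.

Looking at the last vowel of each stem: -gid when the last vowel of the stem is a front vowel (*mobedi*, *laje*, *emi*); -no when the last vowel of the stem is a back vowel (*ho*, *sosu*, *pika*).
The last vowel of *degira* is /a/, which is a back vowel, so the suffix is -no, giving *degirano*.
Since the last vowel of *kuve* is /e/ (a front vowel), it takes -gid, giving *kuvegid*.

degirano, kuvegid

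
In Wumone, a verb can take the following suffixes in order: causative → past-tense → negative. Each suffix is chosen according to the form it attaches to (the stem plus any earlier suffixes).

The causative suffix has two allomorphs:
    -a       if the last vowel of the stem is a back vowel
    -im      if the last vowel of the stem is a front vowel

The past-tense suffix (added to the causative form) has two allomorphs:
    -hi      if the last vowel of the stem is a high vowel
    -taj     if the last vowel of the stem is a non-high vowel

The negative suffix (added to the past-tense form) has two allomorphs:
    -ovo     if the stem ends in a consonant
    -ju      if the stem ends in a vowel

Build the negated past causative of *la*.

The last vowel of *la* is /a/, which is a back vowel, so the causative suffix is -a, giving *laa*.
The causative form *laa* — last vowel /a/ (a non-high vowel) → -taj → *laataj*.
Since the final sound of the past-tense form *laataj* is /j/ (a consonant), it takes -ovo, giving *laatajovo*.

laatajovo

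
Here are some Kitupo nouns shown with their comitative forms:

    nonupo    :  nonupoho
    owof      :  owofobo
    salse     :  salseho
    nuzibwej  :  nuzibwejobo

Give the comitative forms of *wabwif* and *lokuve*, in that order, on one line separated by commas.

wabwifobo, lokuveho

Looking at the final sound of each stem: -obo when the stem ends in a consonant (*owof*, *nuzibwej*); -ho when the stem ends in a vowel (*nonupo*, *salse*).
*wabwif*: final sound = /f/, a consonant → -obo → *wabwifobo*.
Since the final sound of *lokuve* is /e/ (a vowel), it takes -ho, giving *lokuveho*.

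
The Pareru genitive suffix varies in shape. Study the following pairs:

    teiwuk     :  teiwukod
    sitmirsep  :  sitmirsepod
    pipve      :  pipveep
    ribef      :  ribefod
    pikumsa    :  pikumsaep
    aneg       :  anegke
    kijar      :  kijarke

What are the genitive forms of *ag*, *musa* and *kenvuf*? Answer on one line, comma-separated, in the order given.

Looking at the final sound of each stem: -od when the stem ends in a voiceless consonant (*teiwuk*, *sitmirsep*, *ribef*); -ke when the stem ends in a voiced consonant (*aneg*, *kijar*); -ep when the stem ends in a vowel (*pipve*, *pikumsa*).
Since the final sound of *ag* is /g/ (a voiced consonant), it takes -ke, giving *agke*.
The final sound of *musa* is /a/, which is a vowel, so the suffix is -ep, giving *musaep*.
The final sound of *kenvuf* is /f/, which is a voiceless consonant, so the suffix is -od, giving *kenvufod*.

agke, musaep, kenvufod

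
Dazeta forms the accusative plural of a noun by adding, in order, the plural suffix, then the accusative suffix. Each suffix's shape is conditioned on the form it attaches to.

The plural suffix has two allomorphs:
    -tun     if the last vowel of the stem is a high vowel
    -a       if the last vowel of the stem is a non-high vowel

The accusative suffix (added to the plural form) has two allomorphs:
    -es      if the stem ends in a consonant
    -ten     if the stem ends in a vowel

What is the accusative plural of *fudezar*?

fudezaraten

The last vowel of *fudezar* is /a/, which is a non-high vowel, so the plural suffix is -a, giving *fudezara*.
Since the final sound of the plural form *fudezara* is /a/ (a vowel), it takes -ten, giving *fudezaraten*.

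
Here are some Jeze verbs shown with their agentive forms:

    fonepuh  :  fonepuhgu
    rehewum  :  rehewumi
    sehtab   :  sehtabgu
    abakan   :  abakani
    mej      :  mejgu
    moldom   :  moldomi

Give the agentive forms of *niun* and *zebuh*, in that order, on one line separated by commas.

niuni, zebuhgu

The pattern is nasality of the final consonant: -i when the stem ends in a nasal (*rehewum*, *abakan*, *moldom*); -gu when the stem ends in a non-nasal consonant (*fonepuh*, *sehtab*, *mej*).
Since the final consonant of *niun* is /n/ (a nasal), it takes -i, giving *niuni*.
The final consonant of *zebuh* is /h/, which is non-nasal, so the suffix is -gu, giving *zebuhgu*.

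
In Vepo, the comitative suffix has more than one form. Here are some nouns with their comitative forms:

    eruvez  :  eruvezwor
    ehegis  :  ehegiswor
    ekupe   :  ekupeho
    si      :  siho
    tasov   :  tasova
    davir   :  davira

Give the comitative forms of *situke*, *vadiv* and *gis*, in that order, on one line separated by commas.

situkeho, vadiva, giswor

Looking at the final sound of each stem: -wor when the stem ends in a sibilant (*eruvez*, *ehegis*); -a when the stem ends in a non-sibilant consonant (*tasov*, *davir*); -ho when the stem ends in a vowel (*ekupe*, *si*).
*situke*: final sound = /e/, a vowel → -ho → *situkeho*.
*vadiv* — final sound /v/ (a non-sibilant consonant) → -a → *vadiva*.
*gis*: final sound = /s/, a sibilant → -wor → *giswor*.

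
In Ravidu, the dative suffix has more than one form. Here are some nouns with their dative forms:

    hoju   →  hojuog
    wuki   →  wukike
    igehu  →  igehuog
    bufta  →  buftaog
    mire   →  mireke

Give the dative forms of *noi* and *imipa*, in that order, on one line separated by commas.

noike, imipaog

The alternation tracks the last vowel of the stem — -ke when the last vowel of the stem is a front vowel (*wuki*, *mire*); -og when the last vowel of the stem is a back vowel (*hoju*, *igehu*, *bufta*).
Since the last vowel of *noi* is /i/ (a front vowel), it takes -ke, giving *noike*.
Since the last vowel of *imipa* is /a/ (a back vowel), it takes -og, giving *imipaog*.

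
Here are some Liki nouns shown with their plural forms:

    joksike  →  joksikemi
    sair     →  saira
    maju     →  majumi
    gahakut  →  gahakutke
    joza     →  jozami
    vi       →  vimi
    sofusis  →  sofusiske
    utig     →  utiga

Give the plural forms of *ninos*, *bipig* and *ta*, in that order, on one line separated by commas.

The suffix is conditioned by the final sound: -ke when the stem ends in a voiceless consonant (*gahakut*, *sofusis*); -a when the stem ends in a voiced consonant (*sair*, *utig*); -mi when the stem ends in a vowel (*joksike*, *maju*, *joza*, *vi*).
Since the final sound of *ninos* is /s/ (a voiceless consonant), it takes -ke, giving *ninoske*.
*bipig* — final sound /g/ (a voiced consonant) → -a → *bipiga*.
*ta*: final sound = /a/, a vowel → -mi → *tami*.

ninoske, bipiga, tami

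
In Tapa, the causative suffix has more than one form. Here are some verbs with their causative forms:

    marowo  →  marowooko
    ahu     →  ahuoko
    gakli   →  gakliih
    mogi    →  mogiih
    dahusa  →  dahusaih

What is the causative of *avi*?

The suffix is conditioned by the last vowel: -oko when the last vowel of the stem is a rounded vowel (*marowo*, *ahu*); -ih when the last vowel of the stem is an unrounded vowel (*gakli*, *mogi*, *dahusa*).
*avi* — last vowel /i/ (an unrounded vowel) → -ih → *aviih*.

aviih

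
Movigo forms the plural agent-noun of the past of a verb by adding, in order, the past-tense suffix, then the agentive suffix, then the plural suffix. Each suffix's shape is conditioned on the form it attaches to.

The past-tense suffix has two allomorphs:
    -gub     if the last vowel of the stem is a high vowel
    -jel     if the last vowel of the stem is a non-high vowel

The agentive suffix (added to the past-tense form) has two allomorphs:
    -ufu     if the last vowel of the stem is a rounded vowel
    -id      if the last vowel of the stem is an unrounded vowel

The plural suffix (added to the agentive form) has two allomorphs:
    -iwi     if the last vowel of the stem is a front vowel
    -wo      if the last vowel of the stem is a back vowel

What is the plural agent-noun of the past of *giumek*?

*giumek*: last vowel = /e/, a non-high vowel → -jel → *giumekjel*.
The last vowel of the past-tense form *giumekjel* is /e/, which is an unrounded vowel, so the agentive suffix is -id, giving *giumekjelid*.
The last vowel of the agentive form *giumekjelid* is /i/, which is a front vowel, so the plural suffix is -iwi, giving *giumekjelidiwi*.

giumekjelidiwi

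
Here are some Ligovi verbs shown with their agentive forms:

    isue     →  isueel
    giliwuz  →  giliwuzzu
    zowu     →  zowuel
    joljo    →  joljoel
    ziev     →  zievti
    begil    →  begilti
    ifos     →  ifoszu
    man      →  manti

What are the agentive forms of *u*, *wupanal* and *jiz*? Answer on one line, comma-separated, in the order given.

uel, wupanalti, jizzu

Looking at the final sound of each stem: -zu when the stem ends in a sibilant (*giliwuz*, *ifos*); -ti when the stem ends in a non-sibilant consonant (*ziev*, *begil*, *man*); -el when the stem ends in a vowel (*isue*, *zowu*, *joljo*).
The final sound of *u* is /u/, which is a vowel, so the suffix is -el, giving *uel*.
Since the final sound of *wupanal* is /l/ (a non-sibilant consonant), it takes -ti, giving *wupanalti*.
*jiz* — final sound /z/ (a sibilant) → -zu → *jizzu*.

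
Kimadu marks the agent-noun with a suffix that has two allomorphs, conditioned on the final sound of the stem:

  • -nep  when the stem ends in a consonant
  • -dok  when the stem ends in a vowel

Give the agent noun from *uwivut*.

Since the final sound of *uwivut* is /t/ (a consonant), it takes -nep, giving *uwivutnep*.

uwivutnep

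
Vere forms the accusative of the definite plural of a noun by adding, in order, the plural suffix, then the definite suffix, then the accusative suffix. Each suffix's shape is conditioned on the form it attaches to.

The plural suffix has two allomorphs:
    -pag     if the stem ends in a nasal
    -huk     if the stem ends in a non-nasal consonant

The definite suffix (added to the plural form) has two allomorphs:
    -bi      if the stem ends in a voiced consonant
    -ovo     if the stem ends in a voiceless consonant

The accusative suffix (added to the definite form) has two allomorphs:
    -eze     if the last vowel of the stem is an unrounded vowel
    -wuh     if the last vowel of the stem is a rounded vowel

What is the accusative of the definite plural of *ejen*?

ejenpagbieze

Since the final consonant of *ejen* is /n/ (a nasal), it takes -pag, giving *ejenpag*.
The plural form *ejenpag* — final consonant /g/ (voiced) → -bi → *ejenpagbi*.
Since the last vowel of the definite form *ejenpagbi* is /i/ (an unrounded vowel), it takes -eze, giving *ejenpagbieze*.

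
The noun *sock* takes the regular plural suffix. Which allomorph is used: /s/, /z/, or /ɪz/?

/s/

The stem *sock* ends in a voiceless non-sibilant consonant.
The plural suffix surfaces as /ɪz/ after sibilants, /s/ after other voiceless consonants, and /z/ after other voiced sounds.
So the plural -s on *sock* is pronounced /s/.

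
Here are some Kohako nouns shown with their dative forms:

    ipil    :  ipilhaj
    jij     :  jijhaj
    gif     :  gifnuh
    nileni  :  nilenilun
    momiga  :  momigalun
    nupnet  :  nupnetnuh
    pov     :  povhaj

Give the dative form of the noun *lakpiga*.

The pattern is voicing of the final sound: -nuh when the stem ends in a voiceless consonant (*gif*, *nupnet*); -haj when the stem ends in a voiced consonant (*ipil*, *jij*, *pov*); -lun when the stem ends in a vowel (*nileni*, *momiga*).
*lakpiga* — final sound /a/ (a vowel) → -lun → *lakpigalun*.

lakpigalun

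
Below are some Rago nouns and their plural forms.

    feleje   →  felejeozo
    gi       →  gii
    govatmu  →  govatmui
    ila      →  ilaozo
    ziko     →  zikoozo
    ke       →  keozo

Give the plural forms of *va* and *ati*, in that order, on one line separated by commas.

vaozo, atii

The alternation tracks the last vowel of the stem — -i when the last vowel of the stem is a high vowel (*gi*, *govatmu*); -ozo when the last vowel of the stem is a non-high vowel (*feleje*, *ila*, *ziko*, *ke*).
The last vowel of *va* is /a/, which is a non-high vowel, so the suffix is -ozo, giving *vaozo*.
*ati*: last vowel = /i/, a high vowel → -i → *atii*.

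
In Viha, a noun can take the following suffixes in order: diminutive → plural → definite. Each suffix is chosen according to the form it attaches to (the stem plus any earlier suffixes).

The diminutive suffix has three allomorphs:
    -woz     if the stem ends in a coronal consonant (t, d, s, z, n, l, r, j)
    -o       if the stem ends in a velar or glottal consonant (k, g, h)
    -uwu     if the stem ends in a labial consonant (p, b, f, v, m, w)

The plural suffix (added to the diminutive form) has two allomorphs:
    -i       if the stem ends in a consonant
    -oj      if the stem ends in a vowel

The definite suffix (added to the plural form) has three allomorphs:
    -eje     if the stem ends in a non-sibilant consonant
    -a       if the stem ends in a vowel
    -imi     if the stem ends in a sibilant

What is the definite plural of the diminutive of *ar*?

Since the final consonant of *ar* is /r/ (coronal), it takes -woz, giving *arwoz*.
Since the final sound of the diminutive form *arwoz* is /z/ (a consonant), it takes -i, giving *arwozi*.
Since the final sound of the plural form *arwozi* is /i/ (a vowel), it takes -a, giving *arwozia*.

arwozia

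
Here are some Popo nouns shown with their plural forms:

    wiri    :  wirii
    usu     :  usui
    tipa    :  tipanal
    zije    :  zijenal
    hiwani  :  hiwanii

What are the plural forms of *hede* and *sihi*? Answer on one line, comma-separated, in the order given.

hedenal, sihii

The suffix is conditioned by the last vowel: -i when the last vowel of the stem is a high vowel (*wiri*, *usu*, *hiwani*); -nal when the last vowel of the stem is a non-high vowel (*tipa*, *zije*).
*hede* — last vowel /e/ (a non-high vowel) → -nal → *hedenal*.
*sihi* — last vowel /i/ (a high vowel) → -i → *sihii*.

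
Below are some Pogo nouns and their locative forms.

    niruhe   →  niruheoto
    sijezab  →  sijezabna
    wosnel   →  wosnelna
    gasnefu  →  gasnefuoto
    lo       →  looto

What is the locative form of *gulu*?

guluoto

Looking at the final sound of each stem: -na when the stem ends in a consonant (*sijezab*, *wosnel*); -oto when the stem ends in a vowel (*niruhe*, *gasnefu*, *lo*).
The final sound of *gulu* is /u/, which is a vowel, so the suffix is -oto, giving *guluoto*.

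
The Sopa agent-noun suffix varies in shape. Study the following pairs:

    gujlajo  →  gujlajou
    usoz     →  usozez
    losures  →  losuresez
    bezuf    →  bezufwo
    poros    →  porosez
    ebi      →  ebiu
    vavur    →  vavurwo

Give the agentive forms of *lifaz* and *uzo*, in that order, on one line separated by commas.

lifazez, uzou

The pattern is sibilance of the final sound: -ez when the stem ends in a sibilant (*usoz*, *losures*, *poros*); -wo when the stem ends in a non-sibilant consonant (*bezuf*, *vavur*); -u when the stem ends in a vowel (*gujlajo*, *ebi*).
Since the final sound of *lifaz* is /z/ (a sibilant), it takes -ez, giving *lifazez*.
Since the final sound of *uzo* is /o/ (a vowel), it takes -u, giving *uzou*.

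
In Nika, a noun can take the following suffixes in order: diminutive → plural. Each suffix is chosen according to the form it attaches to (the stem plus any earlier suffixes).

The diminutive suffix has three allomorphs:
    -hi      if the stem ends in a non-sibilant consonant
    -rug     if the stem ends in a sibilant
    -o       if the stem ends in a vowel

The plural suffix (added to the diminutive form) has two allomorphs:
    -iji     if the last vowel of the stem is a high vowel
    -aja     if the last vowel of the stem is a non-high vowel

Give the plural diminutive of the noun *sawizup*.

*sawizup* — final sound /p/ (a non-sibilant consonant) → -hi → *sawizuphi*.
The diminutive form *sawizuphi* — last vowel /i/ (a high vowel) → -iji → *sawizuphiiji*.

sawizuphiiji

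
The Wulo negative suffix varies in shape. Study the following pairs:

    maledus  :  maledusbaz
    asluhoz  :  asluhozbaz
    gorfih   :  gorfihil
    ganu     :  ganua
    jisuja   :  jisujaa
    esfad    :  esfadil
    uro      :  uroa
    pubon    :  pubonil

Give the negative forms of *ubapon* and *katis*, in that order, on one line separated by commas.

ubaponil, katisbaz

Looking at the final sound of each stem: -baz when the stem ends in a sibilant (*maledus*, *asluhoz*); -il when the stem ends in a non-sibilant consonant (*gorfih*, *esfad*, *pubon*); -a when the stem ends in a vowel (*ganu*, *jisuja*, *uro*).
The final sound of *ubapon* is /n/, which is a non-sibilant consonant, so the suffix is -il, giving *ubaponil*.
*katis*: final sound = /s/, a sibilant → -baz → *katisbaz*.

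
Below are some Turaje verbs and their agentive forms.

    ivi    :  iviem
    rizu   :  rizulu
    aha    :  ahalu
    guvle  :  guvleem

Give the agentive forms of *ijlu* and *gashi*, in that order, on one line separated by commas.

ijlulu, gashiem

The alternation tracks the last vowel of the stem — -em when the last vowel of the stem is a front vowel (*ivi*, *guvle*); -lu when the last vowel of the stem is a back vowel (*rizu*, *aha*).
*ijlu* — last vowel /u/ (a back vowel) → -lu → *ijlulu*.
*gashi* — last vowel /i/ (a front vowel) → -em → *gashiem*.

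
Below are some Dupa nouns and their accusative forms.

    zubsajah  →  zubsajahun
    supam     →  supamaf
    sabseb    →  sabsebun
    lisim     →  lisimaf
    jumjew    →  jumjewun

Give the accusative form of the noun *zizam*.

zizamaf

The alternation tracks the final consonant of the stem — -af when the stem ends in a nasal (*supam*, *lisim*); -un when the stem ends in a non-nasal consonant (*zubsajah*, *sabseb*, *jumjew*).
*zizam* — final consonant /m/ (a nasal) → -af → *zizamaf*.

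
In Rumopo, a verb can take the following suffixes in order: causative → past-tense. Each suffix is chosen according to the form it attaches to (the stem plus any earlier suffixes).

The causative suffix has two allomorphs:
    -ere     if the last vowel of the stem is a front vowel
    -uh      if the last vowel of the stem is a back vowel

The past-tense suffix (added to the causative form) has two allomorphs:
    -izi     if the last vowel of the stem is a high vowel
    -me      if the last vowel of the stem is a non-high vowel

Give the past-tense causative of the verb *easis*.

*easis* — last vowel /i/ (a front vowel) → -ere → *easisere*.
The last vowel of the causative form *easisere* is /e/, which is a non-high vowel, so the past-tense suffix is -me, giving *easisereme*.

easisereme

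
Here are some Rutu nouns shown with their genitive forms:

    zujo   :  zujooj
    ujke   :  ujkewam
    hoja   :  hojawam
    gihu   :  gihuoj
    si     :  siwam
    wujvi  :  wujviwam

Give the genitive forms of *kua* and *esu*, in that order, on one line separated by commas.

Looking at the last vowel of each stem: -oj when the last vowel of the stem is a rounded vowel (*zujo*, *gihu*); -wam when the last vowel of the stem is an unrounded vowel (*ujke*, *hoja*, *si*, *wujvi*).
*kua* — last vowel /a/ (an unrounded vowel) → -wam → *kuawam*.
Since the last vowel of *esu* is /u/ (a rounded vowel), it takes -oj, giving *esuoj*.

kuawam, esuoj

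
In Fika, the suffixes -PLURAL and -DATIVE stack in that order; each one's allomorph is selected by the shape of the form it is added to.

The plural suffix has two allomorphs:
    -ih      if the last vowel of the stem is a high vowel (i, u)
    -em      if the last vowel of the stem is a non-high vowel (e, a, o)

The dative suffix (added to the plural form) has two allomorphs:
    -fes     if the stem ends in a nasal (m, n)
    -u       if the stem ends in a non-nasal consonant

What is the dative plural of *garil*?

garilihu

*garil* — last vowel /i/ (a high vowel) → -ih → *garilih*.
The final consonant of the plural form *garilih* is /h/, which is non-nasal, so the dative suffix is -u, giving *garilihu*.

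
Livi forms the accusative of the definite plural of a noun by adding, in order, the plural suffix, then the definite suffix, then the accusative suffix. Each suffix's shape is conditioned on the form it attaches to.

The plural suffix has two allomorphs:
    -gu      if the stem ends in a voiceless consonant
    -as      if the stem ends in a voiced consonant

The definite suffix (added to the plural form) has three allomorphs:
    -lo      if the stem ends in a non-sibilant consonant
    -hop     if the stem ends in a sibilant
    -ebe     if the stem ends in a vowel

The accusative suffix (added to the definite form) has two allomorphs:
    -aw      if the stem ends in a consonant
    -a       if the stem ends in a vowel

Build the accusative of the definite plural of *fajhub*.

fajhubashopaw

*fajhub* — final consonant /b/ (voiced) → -as → *fajhubas*.
The plural form *fajhubas*: final sound = /s/, a sibilant → -hop → *fajhubashop*.
The definite form *fajhubashop* — final sound /p/ (a consonant) → -aw → *fajhubashopaw*.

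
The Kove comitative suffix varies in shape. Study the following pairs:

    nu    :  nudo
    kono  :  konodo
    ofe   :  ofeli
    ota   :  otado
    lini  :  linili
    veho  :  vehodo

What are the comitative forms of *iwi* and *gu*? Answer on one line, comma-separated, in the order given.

iwili, gudo

The pattern is front/back vowel harmony: -li when the last vowel of the stem is a front vowel (*ofe*, *lini*); -do when the last vowel of the stem is a back vowel (*nu*, *kono*, *ota*, *veho*).
Since the last vowel of *iwi* is /i/ (a front vowel), it takes -li, giving *iwili*.
*gu*: last vowel = /u/, a back vowel → -do → *gudo*.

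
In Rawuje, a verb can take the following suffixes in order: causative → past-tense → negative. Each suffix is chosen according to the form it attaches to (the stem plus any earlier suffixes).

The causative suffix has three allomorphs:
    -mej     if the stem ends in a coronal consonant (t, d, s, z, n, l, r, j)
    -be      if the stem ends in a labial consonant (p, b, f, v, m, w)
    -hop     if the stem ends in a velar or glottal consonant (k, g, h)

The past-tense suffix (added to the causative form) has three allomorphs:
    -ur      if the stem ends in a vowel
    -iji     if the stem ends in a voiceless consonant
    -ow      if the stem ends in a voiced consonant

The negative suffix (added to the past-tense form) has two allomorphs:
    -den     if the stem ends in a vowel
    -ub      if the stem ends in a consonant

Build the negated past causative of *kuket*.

kuketmejowub

*kuket*: final consonant = /t/, coronal → -mej → *kuketmej*.
The final sound of the causative form *kuketmej* is /j/, which is a voiced consonant, so the past-tense suffix is -ow, giving *kuketmejow*.
The final sound of the past-tense form *kuketmejow* is /w/, which is a consonant, so the negative suffix is -ub, giving *kuketmejowub*.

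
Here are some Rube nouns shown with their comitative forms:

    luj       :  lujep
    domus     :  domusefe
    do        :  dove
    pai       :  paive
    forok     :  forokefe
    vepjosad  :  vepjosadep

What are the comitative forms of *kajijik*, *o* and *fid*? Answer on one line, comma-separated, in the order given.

kajijikefe, ove, fidep

Looking at the final sound of each stem: -efe when the stem ends in a voiceless consonant (*domus*, *forok*); -ep when the stem ends in a voiced consonant (*luj*, *vepjosad*); -ve when the stem ends in a vowel (*do*, *pai*).
Since the final sound of *kajijik* is /k/ (a voiceless consonant), it takes -efe, giving *kajijikefe*.
The final sound of *o* is /o/, which is a vowel, so the suffix is -ve, giving *ove*.
*fid*: final sound = /d/, a voiced consonant → -ep → *fidep*.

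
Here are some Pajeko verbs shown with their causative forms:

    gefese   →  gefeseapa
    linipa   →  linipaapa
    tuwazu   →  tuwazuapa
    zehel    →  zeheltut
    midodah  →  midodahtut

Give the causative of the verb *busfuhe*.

busfuheapa

The pattern is consonant vs. vowel: -tut when the stem ends in a consonant (*zehel*, *midodah*); -apa when the stem ends in a vowel (*gefese*, *linipa*, *tuwazu*).
*busfuhe*: final sound = /e/, a vowel → -apa → *busfuheapa*.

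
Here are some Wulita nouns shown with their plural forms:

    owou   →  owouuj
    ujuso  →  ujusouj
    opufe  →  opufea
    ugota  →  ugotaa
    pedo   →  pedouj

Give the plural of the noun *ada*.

adaa

The pattern is rounding harmony: -uj when the last vowel of the stem is a rounded vowel (*owou*, *ujuso*, *pedo*); -a when the last vowel of the stem is an unrounded vowel (*opufe*, *ugota*).
Since the last vowel of *ada* is /a/ (an unrounded vowel), it takes -a, giving *adaa*.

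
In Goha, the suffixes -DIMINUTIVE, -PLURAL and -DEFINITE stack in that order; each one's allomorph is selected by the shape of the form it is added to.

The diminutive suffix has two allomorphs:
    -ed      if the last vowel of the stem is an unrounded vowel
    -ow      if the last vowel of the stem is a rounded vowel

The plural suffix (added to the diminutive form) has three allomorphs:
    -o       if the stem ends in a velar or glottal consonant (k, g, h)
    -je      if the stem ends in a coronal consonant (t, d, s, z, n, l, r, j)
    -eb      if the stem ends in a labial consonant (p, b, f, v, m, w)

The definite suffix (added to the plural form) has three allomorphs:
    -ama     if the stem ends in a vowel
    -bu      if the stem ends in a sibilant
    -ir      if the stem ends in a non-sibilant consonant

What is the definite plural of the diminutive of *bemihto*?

Since the last vowel of *bemihto* is /o/ (a rounded vowel), it takes -ow, giving *bemihtoow*.
The diminutive form *bemihtoow* — final consonant /w/ (labial) → -eb → *bemihtooweb*.
Since the final sound of the plural form *bemihtooweb* is /b/ (a non-sibilant consonant), it takes -ir, giving *bemihtoowebir*.

bemihtoowebir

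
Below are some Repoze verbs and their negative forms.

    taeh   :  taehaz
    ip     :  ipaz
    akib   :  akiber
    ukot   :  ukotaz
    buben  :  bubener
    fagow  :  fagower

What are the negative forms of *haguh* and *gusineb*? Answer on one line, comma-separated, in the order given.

Looking at the final consonant of each stem: -az when the stem ends in a voiceless consonant (*taeh*, *ip*, *ukot*); -er when the stem ends in a voiced consonant (*akib*, *buben*, *fagow*).
Since the final consonant of *haguh* is /h/ (voiceless), it takes -az, giving *haguhaz*.
*gusineb* — final consonant /b/ (voiced) → -er → *gusineber*.

haguhaz, gusineber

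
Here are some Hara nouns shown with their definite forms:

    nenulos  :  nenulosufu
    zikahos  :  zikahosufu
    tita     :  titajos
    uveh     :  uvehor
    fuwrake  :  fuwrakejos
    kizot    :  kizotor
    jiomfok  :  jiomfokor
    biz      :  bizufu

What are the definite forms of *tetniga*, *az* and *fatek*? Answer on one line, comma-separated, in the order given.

The alternation tracks the final sound of the stem — -ufu when the stem ends in a sibilant (*nenulos*, *zikahos*, *biz*); -or when the stem ends in a non-sibilant consonant (*uveh*, *kizot*, *jiomfok*); -jos when the stem ends in a vowel (*tita*, *fuwrake*).
Since the final sound of *tetniga* is /a/ (a vowel), it takes -jos, giving *tetnigajos*.
*az*: final sound = /z/, a sibilant → -ufu → *azufu*.
The final sound of *fatek* is /k/, which is a non-sibilant consonant, so the suffix is -or, giving *fatekor*.

tetnigajos, azufu, fatekor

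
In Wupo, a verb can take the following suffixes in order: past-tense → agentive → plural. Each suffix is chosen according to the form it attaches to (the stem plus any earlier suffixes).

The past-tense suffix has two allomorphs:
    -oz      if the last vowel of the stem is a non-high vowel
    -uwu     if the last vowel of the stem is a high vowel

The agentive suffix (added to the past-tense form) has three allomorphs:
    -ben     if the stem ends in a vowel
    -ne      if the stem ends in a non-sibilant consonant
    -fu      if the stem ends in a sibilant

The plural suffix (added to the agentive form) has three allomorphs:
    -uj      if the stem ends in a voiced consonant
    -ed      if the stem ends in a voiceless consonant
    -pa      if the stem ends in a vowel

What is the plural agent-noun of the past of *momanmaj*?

momanmajozfupa

Since the last vowel of *momanmaj* is /a/ (a non-high vowel), it takes -oz, giving *momanmajoz*.
The final sound of the past-tense form *momanmajoz* is /z/, which is a sibilant, so the agentive suffix is -fu, giving *momanmajozfu*.
Since the final sound of the agentive form *momanmajozfu* is /u/ (a vowel), it takes -pa, giving *momanmajozfupa*.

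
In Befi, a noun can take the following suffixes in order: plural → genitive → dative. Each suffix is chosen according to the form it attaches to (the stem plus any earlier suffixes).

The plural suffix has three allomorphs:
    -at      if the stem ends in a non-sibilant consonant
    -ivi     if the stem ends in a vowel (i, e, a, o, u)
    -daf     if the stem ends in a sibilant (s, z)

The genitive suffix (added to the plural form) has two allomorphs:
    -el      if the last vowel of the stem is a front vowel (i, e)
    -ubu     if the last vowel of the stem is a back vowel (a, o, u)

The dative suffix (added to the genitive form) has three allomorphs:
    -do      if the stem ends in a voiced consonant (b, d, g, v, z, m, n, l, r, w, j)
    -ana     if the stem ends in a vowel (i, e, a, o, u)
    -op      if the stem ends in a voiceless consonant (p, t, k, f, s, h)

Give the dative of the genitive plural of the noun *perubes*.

*perubes* — final sound /s/ (a sibilant) → -daf → *perubesdaf*.
The plural form *perubesdaf* — last vowel /a/ (a back vowel) → -ubu → *perubesdafubu*.
Since the final sound of the genitive form *perubesdafubu* is /u/ (a vowel), it takes -ana, giving *perubesdafubuana*.

perubesdafubuana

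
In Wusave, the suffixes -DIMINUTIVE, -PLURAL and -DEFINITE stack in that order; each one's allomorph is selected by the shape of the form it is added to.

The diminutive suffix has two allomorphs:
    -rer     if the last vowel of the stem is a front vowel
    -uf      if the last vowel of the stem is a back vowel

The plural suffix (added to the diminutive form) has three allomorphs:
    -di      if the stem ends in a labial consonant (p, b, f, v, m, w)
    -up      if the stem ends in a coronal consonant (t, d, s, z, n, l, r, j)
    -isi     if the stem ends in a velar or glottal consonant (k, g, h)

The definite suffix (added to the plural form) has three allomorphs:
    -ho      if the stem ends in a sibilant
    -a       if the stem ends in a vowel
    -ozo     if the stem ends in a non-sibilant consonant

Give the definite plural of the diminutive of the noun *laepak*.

laepakufdia

The last vowel of *laepak* is /a/, which is a back vowel, so the diminutive suffix is -uf, giving *laepakuf*.
Since the final consonant of the diminutive form *laepakuf* is /f/ (labial), it takes -di, giving *laepakufdi*.
The plural form *laepakufdi*: final sound = /i/, a vowel → -a → *laepakufdia*.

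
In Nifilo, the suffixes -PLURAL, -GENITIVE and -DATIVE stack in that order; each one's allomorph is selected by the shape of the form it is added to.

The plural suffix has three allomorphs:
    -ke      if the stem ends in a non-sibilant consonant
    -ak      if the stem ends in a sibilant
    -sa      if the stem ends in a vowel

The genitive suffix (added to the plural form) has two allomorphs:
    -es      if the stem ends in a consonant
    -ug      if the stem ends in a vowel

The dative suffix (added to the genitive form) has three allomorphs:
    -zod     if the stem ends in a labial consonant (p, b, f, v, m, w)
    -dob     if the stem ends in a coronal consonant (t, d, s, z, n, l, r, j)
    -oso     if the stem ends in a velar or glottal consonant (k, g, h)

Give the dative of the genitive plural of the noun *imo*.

imosaugoso

*imo*: final sound = /o/, a vowel → -sa → *imosa*.
Since the final sound of the plural form *imosa* is /a/ (a vowel), it takes -ug, giving *imosaug*.
The genitive form *imosaug* — final consonant /g/ (velar/glottal) → -oso → *imosaugoso*.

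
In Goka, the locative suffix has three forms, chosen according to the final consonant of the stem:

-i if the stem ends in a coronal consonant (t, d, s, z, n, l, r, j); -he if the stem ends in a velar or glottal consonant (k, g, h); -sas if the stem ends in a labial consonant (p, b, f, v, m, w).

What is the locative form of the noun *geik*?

Since the final consonant of *geik* is /k/ (velar/glottal), it takes -he, giving *geikhe*.

geikhe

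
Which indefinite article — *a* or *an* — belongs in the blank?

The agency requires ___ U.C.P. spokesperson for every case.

a

The indefinite article is chosen by the initial *sound* of the following word, not its spelling.
The initialism *U.C.P.* is read letter by letter; the first letter, U, is pronounced /juː/, which begins with a consonant sound.
So the article is *a*: The agency requires a U.C.P. spokesperson for every case.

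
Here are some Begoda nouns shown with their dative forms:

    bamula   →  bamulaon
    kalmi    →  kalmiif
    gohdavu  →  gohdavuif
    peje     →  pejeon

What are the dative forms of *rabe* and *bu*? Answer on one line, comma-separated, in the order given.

rabeon, buif

Looking at the last vowel of each stem: -if when the last vowel of the stem is a high vowel (*kalmi*, *gohdavu*); -on when the last vowel of the stem is a non-high vowel (*bamula*, *peje*).
The last vowel of *rabe* is /e/, which is a non-high vowel, so the suffix is -on, giving *rabeon*.
*bu* — last vowel /u/ (a high vowel) → -if → *buif*.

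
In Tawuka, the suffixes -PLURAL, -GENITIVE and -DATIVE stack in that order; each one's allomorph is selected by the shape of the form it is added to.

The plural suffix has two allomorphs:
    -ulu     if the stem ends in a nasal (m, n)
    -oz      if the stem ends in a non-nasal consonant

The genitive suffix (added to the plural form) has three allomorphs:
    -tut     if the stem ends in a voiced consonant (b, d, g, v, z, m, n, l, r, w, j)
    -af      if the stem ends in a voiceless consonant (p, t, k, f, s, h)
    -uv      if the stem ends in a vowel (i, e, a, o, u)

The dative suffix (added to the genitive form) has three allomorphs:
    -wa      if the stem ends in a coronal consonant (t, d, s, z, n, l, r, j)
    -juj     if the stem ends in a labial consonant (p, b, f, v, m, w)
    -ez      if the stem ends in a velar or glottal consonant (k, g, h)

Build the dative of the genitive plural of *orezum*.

orezumuluuvjuj

*orezum*: final consonant = /m/, a nasal → -ulu → *orezumulu*.
The plural form *orezumulu* — final sound /u/ (a vowel) → -uv → *orezumuluuv*.
The genitive form *orezumuluuv* — final consonant /v/ (labial) → -juj → *orezumuluuvjuj*.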